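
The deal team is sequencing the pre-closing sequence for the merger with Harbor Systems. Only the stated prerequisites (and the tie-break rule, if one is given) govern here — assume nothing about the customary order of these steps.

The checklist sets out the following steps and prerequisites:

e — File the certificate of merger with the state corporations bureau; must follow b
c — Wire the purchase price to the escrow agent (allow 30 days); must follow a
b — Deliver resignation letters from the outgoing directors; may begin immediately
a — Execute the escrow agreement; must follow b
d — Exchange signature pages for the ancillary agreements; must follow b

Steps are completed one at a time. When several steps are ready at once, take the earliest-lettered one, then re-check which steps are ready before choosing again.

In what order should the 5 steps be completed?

b → a → c → d → e

b is the only step with nothing outstanding, so it goes first.
Now a, d and e have their prerequisites met. a has the earlier label, so a next.
c now also ready, so the ready set is {c, d, e}; c has the earlier label → c.
Ready: d and e. d has the earlier label → d.
e is the only step now ready → e.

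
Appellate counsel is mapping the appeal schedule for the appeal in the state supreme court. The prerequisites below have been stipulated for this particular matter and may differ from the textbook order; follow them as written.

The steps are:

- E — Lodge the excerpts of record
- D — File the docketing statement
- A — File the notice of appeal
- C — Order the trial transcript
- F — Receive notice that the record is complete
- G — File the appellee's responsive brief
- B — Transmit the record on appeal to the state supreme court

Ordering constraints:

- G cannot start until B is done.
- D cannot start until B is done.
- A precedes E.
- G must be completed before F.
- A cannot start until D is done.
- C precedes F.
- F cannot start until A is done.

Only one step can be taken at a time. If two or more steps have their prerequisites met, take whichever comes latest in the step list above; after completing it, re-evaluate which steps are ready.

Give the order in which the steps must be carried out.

B, G, C, D, A, F, E

B and C have no prerequisites; B is listed later, so B is first.
Now G, C and D have their prerequisites met. G is listed later, so G next.
C and D are both available; C is listed later → C.
D needed B, now all done → D.
A needed D, now all done → A.
F and E are both available; F is listed later → F.
That leaves E as the only ready step → E.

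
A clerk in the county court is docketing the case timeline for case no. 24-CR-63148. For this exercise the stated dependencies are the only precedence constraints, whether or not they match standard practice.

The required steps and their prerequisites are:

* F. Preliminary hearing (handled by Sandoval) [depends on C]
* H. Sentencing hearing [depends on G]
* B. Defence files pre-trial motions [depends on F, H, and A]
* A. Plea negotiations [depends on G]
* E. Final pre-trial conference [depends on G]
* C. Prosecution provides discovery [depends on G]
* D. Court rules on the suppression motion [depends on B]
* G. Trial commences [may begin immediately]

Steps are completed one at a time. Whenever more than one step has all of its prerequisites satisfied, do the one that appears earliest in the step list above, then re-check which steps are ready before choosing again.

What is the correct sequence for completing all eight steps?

G, H, A, E, C, F, B, D

G is the only step with nothing outstanding, so it goes first.
Ready: H, A, E and C. H is listed earlier → H.
Now A, E and C have their prerequisites met. A is listed earlier, so A next.
Ready: E and C. E is listed earlier → E.
Next only C has its prerequisites met → C.
F needed C, now all done → F.
Next only B has its prerequisites met → B.
D needed B, now all done → D.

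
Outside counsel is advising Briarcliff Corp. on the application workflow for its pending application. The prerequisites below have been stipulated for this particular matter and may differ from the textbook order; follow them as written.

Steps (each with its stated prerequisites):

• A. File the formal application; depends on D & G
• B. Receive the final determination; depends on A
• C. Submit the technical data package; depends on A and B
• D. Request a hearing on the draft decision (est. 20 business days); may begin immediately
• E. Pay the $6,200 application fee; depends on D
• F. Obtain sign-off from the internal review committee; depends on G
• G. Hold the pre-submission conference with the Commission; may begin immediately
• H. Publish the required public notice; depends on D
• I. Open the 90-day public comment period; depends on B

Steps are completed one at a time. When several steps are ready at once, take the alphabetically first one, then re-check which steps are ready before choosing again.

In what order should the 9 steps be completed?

Nothing is required for D and G. D has the earlier label → D first.
E and H now also ready, so the ready set is {E, G, H}; E has the earlier label → E.
G and H are both available; G has the earlier label → G.
A, F and H are all available; A has the earlier label → A.
B now also ready, so the ready set is {B, F, H}; B has the earlier label → B.
Ready: C, F, H and I. C has the earlier label → C.
Ready: F, H and I. F has the earlier label → F.
Now H and I have their prerequisites met. H has the earlier label, so H next.
I needed B, now all done → I.

D, E, G, A, B, C, F, H, I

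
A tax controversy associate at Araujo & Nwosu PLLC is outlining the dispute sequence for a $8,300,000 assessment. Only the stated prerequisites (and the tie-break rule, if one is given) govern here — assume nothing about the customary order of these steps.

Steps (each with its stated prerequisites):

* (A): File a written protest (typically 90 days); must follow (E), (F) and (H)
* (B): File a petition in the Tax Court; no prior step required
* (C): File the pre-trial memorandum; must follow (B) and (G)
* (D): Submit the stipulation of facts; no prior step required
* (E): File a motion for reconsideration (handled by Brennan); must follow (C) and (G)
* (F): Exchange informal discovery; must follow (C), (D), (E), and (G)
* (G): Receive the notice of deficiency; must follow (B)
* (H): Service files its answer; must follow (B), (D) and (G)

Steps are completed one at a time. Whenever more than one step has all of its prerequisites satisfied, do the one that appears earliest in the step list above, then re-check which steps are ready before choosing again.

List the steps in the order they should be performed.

Nothing is required for (B) and (D). (B) is listed earlier → (B) first.
(G) now also ready, so the ready set is {(D), (G)}; (D) is listed earlier → (D).
(G) needed (B), now all done → (G).
(C) and (H) are both available; (C) is listed earlier → (C).
(E) and (H) are both available; (E) is listed earlier → (E).
Now (F) and (H) have their prerequisites met. (F) is listed earlier, so (F) next.
(H) needed (B), (D) and (G), now all done → (H).
Next only (A) has its prerequisites met → (A).

(B) → (D) → (G) → (C) → (E) → (F) → (H) → (A)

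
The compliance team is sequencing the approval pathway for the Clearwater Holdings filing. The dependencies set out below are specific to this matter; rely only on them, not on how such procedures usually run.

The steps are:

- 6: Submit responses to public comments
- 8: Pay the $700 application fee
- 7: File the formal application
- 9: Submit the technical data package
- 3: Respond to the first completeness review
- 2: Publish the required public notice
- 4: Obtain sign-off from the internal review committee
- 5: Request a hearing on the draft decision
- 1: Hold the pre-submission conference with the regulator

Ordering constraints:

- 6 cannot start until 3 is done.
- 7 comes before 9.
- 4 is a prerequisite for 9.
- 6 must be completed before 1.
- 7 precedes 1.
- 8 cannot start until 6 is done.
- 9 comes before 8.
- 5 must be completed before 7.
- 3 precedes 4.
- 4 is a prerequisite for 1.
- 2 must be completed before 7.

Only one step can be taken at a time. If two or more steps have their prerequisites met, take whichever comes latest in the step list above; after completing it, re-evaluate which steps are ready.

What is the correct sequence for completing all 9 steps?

5, 2, 3, 4, 7, 9, 6, 1, 8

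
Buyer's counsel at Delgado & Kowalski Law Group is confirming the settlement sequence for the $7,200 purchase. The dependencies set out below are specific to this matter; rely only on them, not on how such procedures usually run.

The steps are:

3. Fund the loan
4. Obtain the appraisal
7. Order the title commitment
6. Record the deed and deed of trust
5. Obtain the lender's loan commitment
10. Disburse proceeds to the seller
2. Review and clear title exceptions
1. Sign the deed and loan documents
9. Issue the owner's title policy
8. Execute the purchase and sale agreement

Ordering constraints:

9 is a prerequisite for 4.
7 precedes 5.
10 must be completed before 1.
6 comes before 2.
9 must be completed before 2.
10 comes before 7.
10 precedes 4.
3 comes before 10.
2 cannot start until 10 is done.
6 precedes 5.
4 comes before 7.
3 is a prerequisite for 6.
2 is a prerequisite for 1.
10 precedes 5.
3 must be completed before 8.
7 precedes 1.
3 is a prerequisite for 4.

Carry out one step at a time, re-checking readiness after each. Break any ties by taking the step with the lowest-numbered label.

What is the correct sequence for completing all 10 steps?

3, 6, 8, 9, 10, 2, 4, 7, 1, 5

3 and 9 have no prerequisites; 3 has the earlier label, so 3 is first.
6, 8 and 10 now also ready, so the ready set is {6, 8, 9, 10}; 6 has the earlier label → 6.
Now 8, 9 and 10 have their prerequisites met. 8 has the earlier label, so 8 next.
Now 9 and 10 have their prerequisites met. 9 has the earlier label, so 9 next.
10 needed 3, now all done → 10.
Ready: 2 and 4. 2 has the earlier label → 2.
4 needed 3, 9 and 10, now all done → 4.
Next only 7 has its prerequisites met → 7.
1 and 5 are both available; 1 has the earlier label → 1.
5 is the only step now ready → 5.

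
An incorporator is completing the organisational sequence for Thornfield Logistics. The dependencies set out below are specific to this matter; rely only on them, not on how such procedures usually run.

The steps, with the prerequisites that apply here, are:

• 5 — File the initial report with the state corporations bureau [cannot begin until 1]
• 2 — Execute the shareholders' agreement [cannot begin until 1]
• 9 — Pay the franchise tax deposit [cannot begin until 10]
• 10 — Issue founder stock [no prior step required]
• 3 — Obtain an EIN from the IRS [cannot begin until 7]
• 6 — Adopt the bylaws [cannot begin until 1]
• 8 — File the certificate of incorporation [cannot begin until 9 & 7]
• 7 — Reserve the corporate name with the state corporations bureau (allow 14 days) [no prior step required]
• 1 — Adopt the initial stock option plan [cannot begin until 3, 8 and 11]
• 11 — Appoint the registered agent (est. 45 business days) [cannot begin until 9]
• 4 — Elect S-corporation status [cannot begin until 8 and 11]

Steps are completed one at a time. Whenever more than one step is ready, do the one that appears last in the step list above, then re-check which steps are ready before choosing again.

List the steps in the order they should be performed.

7, 3, 10, 9, 11, 8, 4, 1, 6, 2, 5

7 and 10 have no prerequisites; 7 is listed later, so 7 is first.
Now 3 and 10 have their prerequisites met. 3 is listed later, so 3 next.
10 is the only step now ready → 10.
9 is the only step now ready → 9.
11 and 8 are both available; 11 is listed later → 11.
Next only 8 has its prerequisites met → 8.
Now 4 and 1 have their prerequisites met. 4 is listed later, so 4 next.
1 needed 11, 8 and 3, now all done → 1.
Ready: 6, 2 and 5. 6 is listed later → 6.
Ready: 2 and 5. 2 is listed later → 2.
Next only 5 has its prerequisites met → 5.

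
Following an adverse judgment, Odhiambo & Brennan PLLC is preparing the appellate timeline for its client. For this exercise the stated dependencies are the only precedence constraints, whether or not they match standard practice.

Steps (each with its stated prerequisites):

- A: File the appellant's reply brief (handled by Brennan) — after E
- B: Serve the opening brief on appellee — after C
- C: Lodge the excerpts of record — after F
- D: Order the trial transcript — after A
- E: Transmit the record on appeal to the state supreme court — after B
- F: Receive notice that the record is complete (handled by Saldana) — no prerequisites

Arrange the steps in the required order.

F, C, B, E, A, D

F is the only step with nothing outstanding, so it goes first.
C is the only step now ready → C.
B is the only step now ready → B.
E needed B, now all done → E.
A needed E, now all done → A.
That leaves D as the only ready step → D.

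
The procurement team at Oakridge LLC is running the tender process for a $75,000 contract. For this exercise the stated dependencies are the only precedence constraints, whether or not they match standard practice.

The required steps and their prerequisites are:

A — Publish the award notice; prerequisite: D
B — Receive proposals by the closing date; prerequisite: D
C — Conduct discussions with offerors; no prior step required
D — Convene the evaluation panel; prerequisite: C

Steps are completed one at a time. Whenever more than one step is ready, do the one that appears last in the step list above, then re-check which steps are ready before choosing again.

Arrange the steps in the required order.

C → D → B → A

C has no prerequisites → C first.
Next only D has its prerequisites met → D.
Now B and A have their prerequisites met. B is listed later, so B next.
That leaves A as the only ready step → A.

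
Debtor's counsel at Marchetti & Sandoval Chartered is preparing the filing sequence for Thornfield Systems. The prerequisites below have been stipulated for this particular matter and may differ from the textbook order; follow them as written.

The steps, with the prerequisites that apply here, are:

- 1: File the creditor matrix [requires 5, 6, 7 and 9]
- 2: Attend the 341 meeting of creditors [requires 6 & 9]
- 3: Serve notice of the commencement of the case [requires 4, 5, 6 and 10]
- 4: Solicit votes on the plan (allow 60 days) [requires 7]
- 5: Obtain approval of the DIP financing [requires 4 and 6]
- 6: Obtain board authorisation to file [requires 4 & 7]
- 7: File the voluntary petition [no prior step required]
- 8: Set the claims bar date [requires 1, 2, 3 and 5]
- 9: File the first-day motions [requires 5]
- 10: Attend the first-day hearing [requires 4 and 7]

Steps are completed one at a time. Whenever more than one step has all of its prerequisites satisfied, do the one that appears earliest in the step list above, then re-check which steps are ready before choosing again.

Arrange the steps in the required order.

7 has no prerequisites → 7 first.
Next only 4 has its prerequisites met → 4.
Now 6 and 10 have their prerequisites met. 6 is listed earlier, so 6 next.
5 now also ready, so the ready set is {5, 10}; 5 is listed earlier → 5.
9 and 10 are both available; 9 is listed earlier → 9.
Ready: 1, 2 and 10. 1 is listed earlier → 1.
2 and 10 are both available; 2 is listed earlier → 2.
Next only 10 has its prerequisites met → 10.
3 needed 4, 5, 6 and 10, now all done → 3.
8 needed 1, 2, 3 and 5, now all done → 8.

7 4 6 5 9 1 2 10 3 8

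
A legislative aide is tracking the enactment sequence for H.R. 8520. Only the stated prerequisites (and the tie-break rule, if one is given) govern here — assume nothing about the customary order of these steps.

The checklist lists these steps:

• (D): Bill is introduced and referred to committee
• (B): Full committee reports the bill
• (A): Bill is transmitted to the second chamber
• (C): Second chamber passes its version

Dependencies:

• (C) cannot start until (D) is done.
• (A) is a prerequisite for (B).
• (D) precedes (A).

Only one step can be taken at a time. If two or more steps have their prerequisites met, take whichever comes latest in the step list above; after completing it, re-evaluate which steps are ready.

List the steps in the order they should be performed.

Only (D) has no prerequisites, so it is first.
Now (C) and (A) have their prerequisites met. (C) is listed later, so (C) next.
(A) is the only step now ready → (A).
(B) is the only step now ready → (B).

(D), (C), (A), (B)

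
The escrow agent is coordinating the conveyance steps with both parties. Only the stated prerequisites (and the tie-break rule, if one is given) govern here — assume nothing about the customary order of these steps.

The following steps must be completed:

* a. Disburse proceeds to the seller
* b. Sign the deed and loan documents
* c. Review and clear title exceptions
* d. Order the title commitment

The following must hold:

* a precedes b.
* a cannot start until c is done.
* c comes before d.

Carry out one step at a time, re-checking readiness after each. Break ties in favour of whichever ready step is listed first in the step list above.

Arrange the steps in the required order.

c → a → b → d

c is the only step with nothing outstanding, so it goes first.
a and d are both available; a is listed earlier → a.
b now also ready, so the ready set is {b, d}; b is listed earlier → b.
d is the only step now ready → d.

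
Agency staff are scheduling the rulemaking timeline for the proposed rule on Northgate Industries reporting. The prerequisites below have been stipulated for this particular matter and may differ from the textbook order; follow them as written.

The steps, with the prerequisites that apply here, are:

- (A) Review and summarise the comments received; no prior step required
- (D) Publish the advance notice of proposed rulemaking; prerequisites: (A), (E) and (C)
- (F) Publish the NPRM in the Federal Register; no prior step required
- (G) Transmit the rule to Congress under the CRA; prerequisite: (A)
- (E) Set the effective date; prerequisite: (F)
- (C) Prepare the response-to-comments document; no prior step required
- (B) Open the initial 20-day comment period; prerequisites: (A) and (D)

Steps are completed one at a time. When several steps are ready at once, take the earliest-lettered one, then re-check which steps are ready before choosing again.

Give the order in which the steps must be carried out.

(A), (C), (F), (E), (D), (B), (G)

Nothing is required for (A), (C) and (F). (A) has the earlier label → (A) first.
Ready: (C), (F) and (G). (C) has the earlier label → (C).
Ready: (F) and (G). (F) has the earlier label → (F).
(E) now also ready, so the ready set is {(E), (G)}; (E) has the earlier label → (E).
(D) and (G) are both available; (D) has the earlier label → (D).
Ready: (B) and (G). (B) has the earlier label → (B).
Next only (G) has its prerequisites met → (G).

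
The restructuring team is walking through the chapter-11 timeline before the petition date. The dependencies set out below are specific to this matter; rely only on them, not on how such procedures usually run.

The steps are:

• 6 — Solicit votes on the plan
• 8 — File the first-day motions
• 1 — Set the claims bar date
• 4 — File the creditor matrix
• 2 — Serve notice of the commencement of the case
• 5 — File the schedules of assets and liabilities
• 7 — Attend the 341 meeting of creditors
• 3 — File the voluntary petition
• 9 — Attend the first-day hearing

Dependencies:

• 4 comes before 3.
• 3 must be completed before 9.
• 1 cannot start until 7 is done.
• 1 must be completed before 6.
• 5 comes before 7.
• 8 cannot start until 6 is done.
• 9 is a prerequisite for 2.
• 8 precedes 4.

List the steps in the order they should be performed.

5 7 1 6 8 4 3 9 2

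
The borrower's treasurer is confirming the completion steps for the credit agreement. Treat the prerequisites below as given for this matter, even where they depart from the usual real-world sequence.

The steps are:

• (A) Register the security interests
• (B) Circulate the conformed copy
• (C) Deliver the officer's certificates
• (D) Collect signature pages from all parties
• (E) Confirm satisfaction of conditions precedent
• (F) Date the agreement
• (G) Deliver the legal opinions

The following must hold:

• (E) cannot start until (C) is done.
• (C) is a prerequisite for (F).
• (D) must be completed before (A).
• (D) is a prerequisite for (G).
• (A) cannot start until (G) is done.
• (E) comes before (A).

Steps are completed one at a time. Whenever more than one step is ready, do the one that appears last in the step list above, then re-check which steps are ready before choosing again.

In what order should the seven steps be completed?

(D), (G), (C), (F), (E), (B), (A)

Nothing is required for (D), (C) and (B). (D) is listed later → (D) first.
(G) now also ready, so the ready set is {(G), (C), (B)}; (G) is listed later → (G).
Now (C) and (B) have their prerequisites met. (C) is listed later, so (C) next.
(F), (E) and (B) are all available; (F) is listed later → (F).
Now (E) and (B) have their prerequisites met. (E) is listed later, so (E) next.
Ready: (B) and (A). (B) is listed later → (B).
(A) needed (G), (E) and (D), now all done → (A).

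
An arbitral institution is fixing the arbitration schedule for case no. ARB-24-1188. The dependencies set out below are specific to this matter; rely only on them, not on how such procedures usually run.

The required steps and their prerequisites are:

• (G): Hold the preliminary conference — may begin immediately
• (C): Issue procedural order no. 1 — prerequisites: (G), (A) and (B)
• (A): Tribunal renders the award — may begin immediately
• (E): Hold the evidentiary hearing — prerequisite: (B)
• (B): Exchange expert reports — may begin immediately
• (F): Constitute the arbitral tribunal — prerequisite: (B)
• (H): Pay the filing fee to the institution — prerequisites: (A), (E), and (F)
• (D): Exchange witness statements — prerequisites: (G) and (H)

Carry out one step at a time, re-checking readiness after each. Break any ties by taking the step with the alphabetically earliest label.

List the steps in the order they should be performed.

(A) → (B) → (E) → (F) → (G) → (C) → (H) → (D)

(A), (B) and (G) have no prerequisites; (A) has the earlier label, so (A) is first.
(B) and (G) are both available; (B) has the earlier label → (B).
Ready: (E), (F) and (G). (E) has the earlier label → (E).
(F) and (G) are both available; (F) has the earlier label → (F).
Now (G) and (H) have their prerequisites met. (G) has the earlier label, so (G) next.
Now (C) and (H) have their prerequisites met. (C) has the earlier label, so (C) next.
(H) needed (A), (E) and (F), now all done → (H).
(D) needed (G) and (H), now all done → (D).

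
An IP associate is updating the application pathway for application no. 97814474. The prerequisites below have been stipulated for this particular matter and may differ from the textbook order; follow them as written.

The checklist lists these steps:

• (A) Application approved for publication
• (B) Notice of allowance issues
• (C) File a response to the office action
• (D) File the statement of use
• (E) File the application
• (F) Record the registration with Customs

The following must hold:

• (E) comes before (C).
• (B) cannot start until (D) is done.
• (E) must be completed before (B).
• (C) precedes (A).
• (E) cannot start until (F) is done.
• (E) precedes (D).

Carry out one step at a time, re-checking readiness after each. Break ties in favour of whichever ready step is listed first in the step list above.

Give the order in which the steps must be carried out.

(F) is the only step with nothing outstanding, so it goes first.
(E) needed (F), now all done → (E).
Now (C) and (D) have their prerequisites met. (C) is listed earlier, so (C) next.
Ready: (A) and (D). (A) is listed earlier → (A).
(D) needed (E), now all done → (D).
Next only (B) has its prerequisites met → (B).

(F) → (E) → (C) → (A) → (D) → (B)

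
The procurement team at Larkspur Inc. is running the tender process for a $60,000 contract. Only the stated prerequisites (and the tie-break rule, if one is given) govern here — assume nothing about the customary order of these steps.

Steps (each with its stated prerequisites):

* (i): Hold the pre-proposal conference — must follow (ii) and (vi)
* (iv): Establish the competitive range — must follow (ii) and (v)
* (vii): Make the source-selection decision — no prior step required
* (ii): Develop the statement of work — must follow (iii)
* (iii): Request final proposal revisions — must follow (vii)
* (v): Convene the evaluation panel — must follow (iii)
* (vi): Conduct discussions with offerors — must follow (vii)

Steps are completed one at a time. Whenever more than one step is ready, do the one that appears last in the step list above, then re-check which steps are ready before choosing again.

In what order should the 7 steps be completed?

Only (vii) has no prerequisites, so it is first.
Ready: (vi) and (iii). (vi) is listed later → (vi).
(iii) needed (vii), now all done → (iii).
Ready: (v) and (ii). (v) is listed later → (v).
(ii) needed (iii), now all done → (ii).
Ready: (iv) and (i). (iv) is listed later → (iv).
(i) needed (vi) and (ii), now all done → (i).

(vii) → (vi) → (iii) → (v) → (ii) → (iv) → (i)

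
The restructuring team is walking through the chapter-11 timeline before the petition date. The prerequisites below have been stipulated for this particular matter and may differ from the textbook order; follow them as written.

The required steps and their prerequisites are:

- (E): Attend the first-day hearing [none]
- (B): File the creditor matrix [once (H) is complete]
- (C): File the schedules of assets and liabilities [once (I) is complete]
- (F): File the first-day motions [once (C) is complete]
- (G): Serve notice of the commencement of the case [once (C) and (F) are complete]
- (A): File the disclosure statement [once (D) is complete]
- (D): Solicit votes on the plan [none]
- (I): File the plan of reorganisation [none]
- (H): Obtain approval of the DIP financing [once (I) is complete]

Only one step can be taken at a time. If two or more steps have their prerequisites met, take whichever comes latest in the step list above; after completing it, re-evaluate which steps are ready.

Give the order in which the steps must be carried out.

(I) (H) (D) (A) (C) (F) (G) (B) (E)

(I), (D) and (E) have no prerequisites; (I) is listed later, so (I) is first.
(H) and (C) now also ready, so the ready set is {(H), (D), (C), (E)}; (H) is listed later → (H).
(B) now also ready, so the ready set is {(D), (C), (B), (E)}; (D) is listed later → (D).
Now (A), (C), (B) and (E) have their prerequisites met. (A) is listed later, so (A) next.
Now (C), (B) and (E) have their prerequisites met. (C) is listed later, so (C) next.
(F) now also ready, so the ready set is {(F), (B), (E)}; (F) is listed later → (F).
(G) now also ready, so the ready set is {(G), (B), (E)}; (G) is listed later → (G).
Ready: (B) and (E). (B) is listed later → (B).
That leaves (E) as the only ready step → (E).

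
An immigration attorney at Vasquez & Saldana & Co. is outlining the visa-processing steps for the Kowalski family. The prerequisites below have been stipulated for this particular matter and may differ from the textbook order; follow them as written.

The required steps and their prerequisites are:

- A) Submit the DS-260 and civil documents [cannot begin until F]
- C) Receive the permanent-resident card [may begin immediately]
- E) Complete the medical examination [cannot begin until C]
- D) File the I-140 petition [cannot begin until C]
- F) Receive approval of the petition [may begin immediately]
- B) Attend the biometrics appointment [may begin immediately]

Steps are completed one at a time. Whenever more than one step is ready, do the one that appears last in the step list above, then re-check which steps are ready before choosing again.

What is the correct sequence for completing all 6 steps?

B, F and C have no prerequisites; B is listed later, so B is first.
Ready: F and C. F is listed later → F.
Ready: C and A. C is listed later → C.
D and E now also ready, so the ready set is {D, E, A}; D is listed later → D.
Ready: E and A. E is listed later → E.
A is the only step now ready → A.

B, F, C, D, E, A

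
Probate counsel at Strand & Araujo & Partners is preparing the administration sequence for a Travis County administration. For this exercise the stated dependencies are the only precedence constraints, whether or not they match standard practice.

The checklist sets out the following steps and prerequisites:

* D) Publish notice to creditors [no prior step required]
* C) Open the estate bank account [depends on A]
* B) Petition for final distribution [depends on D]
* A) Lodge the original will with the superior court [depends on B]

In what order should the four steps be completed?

D is the only step with nothing outstanding, so it goes first.
That leaves B as the only ready step → B.
A needed B, now all done → A.
Next only C has its prerequisites met → C.

D → B → A → C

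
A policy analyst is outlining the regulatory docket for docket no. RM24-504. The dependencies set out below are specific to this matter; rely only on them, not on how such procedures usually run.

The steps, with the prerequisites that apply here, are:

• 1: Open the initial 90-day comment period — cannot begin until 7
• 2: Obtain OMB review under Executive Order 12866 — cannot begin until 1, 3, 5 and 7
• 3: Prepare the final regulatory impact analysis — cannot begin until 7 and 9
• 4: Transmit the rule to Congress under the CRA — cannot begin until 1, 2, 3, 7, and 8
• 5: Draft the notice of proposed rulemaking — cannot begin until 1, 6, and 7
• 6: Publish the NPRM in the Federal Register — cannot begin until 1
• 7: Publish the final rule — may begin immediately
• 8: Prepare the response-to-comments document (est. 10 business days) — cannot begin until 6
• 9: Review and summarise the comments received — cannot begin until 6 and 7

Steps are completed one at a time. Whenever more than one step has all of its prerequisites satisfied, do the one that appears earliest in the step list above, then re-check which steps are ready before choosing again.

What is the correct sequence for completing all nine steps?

7 is the only step with nothing outstanding, so it goes first.
That leaves 1 as the only ready step → 1.
That leaves 6 as the only ready step → 6.
Ready: 5, 8 and 9. 5 is listed earlier → 5.
8 and 9 are both available; 8 is listed earlier → 8.
9 is the only step now ready → 9.
3 is the only step now ready → 3.
2 needed 1, 3, 5 and 7, now all done → 2.
4 needed 1, 2, 3, 7 and 8, now all done → 4.

7 → 1 → 6 → 5 → 8 → 9 → 3 → 2 → 4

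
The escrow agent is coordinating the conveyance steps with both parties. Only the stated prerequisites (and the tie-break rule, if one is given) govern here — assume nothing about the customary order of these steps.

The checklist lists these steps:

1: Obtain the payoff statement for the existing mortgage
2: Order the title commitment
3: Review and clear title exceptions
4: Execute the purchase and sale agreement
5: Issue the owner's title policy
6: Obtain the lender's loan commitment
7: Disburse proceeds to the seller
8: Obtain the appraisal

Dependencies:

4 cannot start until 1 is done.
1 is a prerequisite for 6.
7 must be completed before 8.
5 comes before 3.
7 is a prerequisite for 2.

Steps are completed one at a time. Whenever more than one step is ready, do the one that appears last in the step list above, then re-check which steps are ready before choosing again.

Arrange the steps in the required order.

7, 8, 5, 3, 2, 1, 6, 4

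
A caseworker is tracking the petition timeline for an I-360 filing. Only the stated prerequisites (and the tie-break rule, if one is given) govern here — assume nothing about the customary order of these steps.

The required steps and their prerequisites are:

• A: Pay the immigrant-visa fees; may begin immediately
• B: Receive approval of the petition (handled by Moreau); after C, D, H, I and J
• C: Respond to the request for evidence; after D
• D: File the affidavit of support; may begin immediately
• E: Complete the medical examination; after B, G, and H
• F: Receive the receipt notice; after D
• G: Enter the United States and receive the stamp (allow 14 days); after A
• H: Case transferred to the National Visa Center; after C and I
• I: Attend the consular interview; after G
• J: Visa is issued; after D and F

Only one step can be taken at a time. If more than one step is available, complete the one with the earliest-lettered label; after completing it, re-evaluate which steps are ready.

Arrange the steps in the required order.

A and D have no prerequisites; A has the earlier label, so A is first.
G now also ready, so the ready set is {D, G}; D has the earlier label → D.
C and F now also ready, so the ready set is {C, F, G}; C has the earlier label → C.
F and G are both available; F has the earlier label → F.
J now also ready, so the ready set is {G, J}; G has the earlier label → G.
Now I and J have their prerequisites met. I has the earlier label, so I next.
H and J are both available; H has the earlier label → H.
That leaves J as the only ready step → J.
B is the only step now ready → B.
E is the only step now ready → E.

A, D, C, F, G, I, H, J, B, E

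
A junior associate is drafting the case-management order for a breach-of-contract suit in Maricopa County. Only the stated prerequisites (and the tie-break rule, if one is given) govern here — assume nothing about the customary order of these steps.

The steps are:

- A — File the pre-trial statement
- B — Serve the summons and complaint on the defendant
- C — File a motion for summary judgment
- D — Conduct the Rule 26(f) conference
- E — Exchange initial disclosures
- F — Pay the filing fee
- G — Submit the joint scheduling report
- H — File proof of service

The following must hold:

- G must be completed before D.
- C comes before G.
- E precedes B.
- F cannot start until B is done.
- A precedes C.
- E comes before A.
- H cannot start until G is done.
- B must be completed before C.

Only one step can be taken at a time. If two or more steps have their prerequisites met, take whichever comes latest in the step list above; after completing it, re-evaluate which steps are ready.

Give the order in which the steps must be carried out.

E has no prerequisites → E first.
Now B and A have their prerequisites met. B is listed later, so B next.
Ready: F and A. F is listed later → F.
Next only A has its prerequisites met → A.
C needed B and A, now all done → C.
G is the only step now ready → G.
Ready: H and D. H is listed later → H.
Next only D has its prerequisites met → D.

E B F A C G H D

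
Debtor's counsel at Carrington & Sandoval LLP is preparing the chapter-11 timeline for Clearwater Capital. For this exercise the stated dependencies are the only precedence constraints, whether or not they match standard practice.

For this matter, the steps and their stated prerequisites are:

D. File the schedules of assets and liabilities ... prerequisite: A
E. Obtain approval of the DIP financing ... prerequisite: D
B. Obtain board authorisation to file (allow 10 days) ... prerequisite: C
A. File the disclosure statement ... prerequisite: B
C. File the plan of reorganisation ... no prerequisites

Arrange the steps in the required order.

C → B → A → D → E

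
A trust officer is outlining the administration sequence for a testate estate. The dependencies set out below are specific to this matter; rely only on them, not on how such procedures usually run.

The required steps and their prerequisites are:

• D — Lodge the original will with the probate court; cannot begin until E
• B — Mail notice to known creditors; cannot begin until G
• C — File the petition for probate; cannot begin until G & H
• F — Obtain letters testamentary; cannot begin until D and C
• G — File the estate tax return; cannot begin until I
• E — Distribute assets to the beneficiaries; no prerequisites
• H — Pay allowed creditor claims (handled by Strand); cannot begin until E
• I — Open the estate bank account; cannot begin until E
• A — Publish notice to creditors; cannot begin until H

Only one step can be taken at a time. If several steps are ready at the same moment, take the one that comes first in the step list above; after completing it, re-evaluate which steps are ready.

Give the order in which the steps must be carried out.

E, D, H, I, G, B, C, F, A

Only E has no prerequisites, so it is first.
D, H and I are all available; D is listed earlier → D.
H and I are both available; H is listed earlier → H.
Ready: I and A. I is listed earlier → I.
Now G and A have their prerequisites met. G is listed earlier, so G next.
B and C now also ready, so the ready set is {B, C, A}; B is listed earlier → B.
Now C and A have their prerequisites met. C is listed earlier, so C next.
F now also ready, so the ready set is {F, A}; F is listed earlier → F.
A is the only step now ready → A.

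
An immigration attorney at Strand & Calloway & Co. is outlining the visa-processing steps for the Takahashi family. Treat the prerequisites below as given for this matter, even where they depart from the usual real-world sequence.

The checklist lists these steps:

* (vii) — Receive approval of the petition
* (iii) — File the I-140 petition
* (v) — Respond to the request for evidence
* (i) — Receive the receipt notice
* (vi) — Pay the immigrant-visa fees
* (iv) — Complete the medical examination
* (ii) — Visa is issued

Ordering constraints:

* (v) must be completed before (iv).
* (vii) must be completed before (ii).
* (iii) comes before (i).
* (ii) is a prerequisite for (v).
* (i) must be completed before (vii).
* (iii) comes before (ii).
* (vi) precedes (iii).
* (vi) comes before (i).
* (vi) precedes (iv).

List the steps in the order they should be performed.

Only (vi) has no prerequisites, so it is first.
(iii) needed (vi), now all done → (iii).
Next only (i) has its prerequisites met → (i).
(vii) is the only step now ready → (vii).
(ii) needed (vii) and (iii), now all done → (ii).
(v) needed (ii), now all done → (v).
Next only (iv) has its prerequisites met → (iv).

(vi) (iii) (i) (vii) (ii) (v) (iv)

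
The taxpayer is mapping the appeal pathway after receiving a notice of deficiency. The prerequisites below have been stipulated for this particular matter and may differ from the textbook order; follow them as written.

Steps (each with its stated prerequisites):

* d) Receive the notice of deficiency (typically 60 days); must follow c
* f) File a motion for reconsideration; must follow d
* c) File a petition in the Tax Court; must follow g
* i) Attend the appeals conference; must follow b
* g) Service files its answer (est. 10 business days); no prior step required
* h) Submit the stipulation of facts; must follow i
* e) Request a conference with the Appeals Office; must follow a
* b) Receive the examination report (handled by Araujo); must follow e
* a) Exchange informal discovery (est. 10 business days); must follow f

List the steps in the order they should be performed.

g c d f a e b i h

Only g has no prerequisites, so it is first.
That leaves c as the only ready step → c.
Next only d has its prerequisites met → d.
f needed d, now all done → f.
a is the only step now ready → a.
That leaves e as the only ready step → e.
b is the only step now ready → b.
i needed b, now all done → i.
h needed i, now all done → h.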